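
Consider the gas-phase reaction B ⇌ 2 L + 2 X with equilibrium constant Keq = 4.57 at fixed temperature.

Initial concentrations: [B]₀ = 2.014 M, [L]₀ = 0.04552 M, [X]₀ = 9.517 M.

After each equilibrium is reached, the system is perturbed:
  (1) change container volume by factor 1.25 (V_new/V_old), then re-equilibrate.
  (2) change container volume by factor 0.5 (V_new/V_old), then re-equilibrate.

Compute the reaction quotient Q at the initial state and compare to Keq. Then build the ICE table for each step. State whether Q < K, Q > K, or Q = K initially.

Q₀ = 0.09318; Q < K (proceeds forward)

Q₀ = 0.09318 vs Keq = 4.57 ⇒ Q<K, forward
Step 1:
                  B         L         X
  init        2.014   0.04552     9.517
  Δ         -0.1275     0.255     0.255
  eq          1.887    0.3005     9.772
  solve Keq expr → x = 0.1275; check Q = 4.57
Then change container volume by factor 1.25 (V_new/V_old).
Step 2:
                  B         L         X
  init        1.509    0.2404     7.818
  Δ        -0.04352   0.08704   0.08704
  eq          1.466    0.3274     7.905
  solve Keq expr → x = 0.04352; check Q = 4.57
Then change container volume by factor 0.5 (V_new/V_old).
Step 3:
                  B         L         X
  init        2.931    0.6548     15.81
  Δ          0.2045    -0.409    -0.409
  eq          3.136    0.2458      15.4
  solve Keq expr → x = -0.2045; check Q = 4.57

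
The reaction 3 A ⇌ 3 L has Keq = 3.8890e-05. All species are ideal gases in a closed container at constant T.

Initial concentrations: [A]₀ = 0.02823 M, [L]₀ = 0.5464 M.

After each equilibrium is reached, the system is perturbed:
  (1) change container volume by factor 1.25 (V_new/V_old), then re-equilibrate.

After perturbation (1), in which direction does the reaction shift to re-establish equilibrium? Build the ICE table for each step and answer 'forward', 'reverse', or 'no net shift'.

Direction: no net shift

Q₀ = 7251 vs Keq = 3.8890e-05 ⇒ Q>K, reverse
Step 1:
                   A          L
  I          0.02823     0.5464
  C           0.5276    -0.5276
  E           0.5558    0.01883
  solve Keq expr → x = -0.1759; check Q = 3.8890e-05
Then change container volume by factor 1.25 (V_new/V_old).
Step 2:
                   A          L
  I           0.4446    0.01506
  C                0          0
  E           0.4446    0.01506
  solve Keq expr → x = 0; check Q = 3.8890e-05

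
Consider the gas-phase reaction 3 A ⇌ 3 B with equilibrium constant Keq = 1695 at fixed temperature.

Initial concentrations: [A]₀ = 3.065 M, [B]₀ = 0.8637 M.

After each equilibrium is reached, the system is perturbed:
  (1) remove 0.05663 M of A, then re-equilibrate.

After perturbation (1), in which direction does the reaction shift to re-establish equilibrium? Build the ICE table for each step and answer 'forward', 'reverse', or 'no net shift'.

Direction: reverse

Q₀ = 0.02238 vs Keq = 1695 ⇒ Q<K, forward
Step 1:
                    A           B
  init          3.065      0.8637
  Δ            -2.761       2.761
  eq            0.304       3.625
  solve Keq expr → x = 0.9203; check Q = 1695
Then remove 0.05663 M of A.
Step 2:
                    A           B
  init         0.2474       3.625
  Δ           0.05225    -0.05225
  eq           0.2996       3.572
  solve Keq expr → x = -0.01742; check Q = 1695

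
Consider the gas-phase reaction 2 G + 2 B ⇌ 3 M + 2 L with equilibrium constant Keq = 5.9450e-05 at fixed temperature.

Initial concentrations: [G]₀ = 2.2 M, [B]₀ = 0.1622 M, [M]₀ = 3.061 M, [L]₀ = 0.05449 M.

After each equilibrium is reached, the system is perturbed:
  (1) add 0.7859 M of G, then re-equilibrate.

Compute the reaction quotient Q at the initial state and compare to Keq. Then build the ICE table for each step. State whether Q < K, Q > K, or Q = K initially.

Q₀ = 0.6688 vs Keq = 5.9450e-05 ⇒ Q>K, reverse
Step 1:
                    G           B           M           L
  I               2.2      0.1622       3.061     0.05449
  C           0.05376     0.05376    -0.08064    -0.05376
  E             2.254       0.216        2.98  7.2938e-04
  solve Keq expr → x = -0.02688; check Q = 5.9450e-05
Then add 0.7859 M of G.
Step 2:
                    G           B           M           L
  I              3.04       0.216        2.98  7.2938e-04
  C       -2.5292e-04 -2.5292e-04  3.7938e-04  2.5292e-04
  E             3.039      0.2157       2.981  9.8230e-04
  solve Keq expr → x = 1.2646e-04; check Q = 5.9450e-05

Q₀ = 0.6688; Q > K (proceeds reverse)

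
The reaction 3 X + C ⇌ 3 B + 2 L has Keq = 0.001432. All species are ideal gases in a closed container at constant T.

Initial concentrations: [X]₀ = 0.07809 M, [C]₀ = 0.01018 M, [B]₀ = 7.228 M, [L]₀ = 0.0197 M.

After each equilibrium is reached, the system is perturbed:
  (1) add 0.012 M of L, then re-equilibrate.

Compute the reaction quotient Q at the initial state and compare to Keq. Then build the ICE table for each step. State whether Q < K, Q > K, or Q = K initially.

Q₀ = 3.0231e+04 vs Keq = 0.001432 ⇒ Q>K, reverse
Step 1:
                  X         C         B         L
  Initial   0.07809   0.01018     7.228    0.0197
  Change    0.02954  0.009845  -0.02954  -0.01969
  Equil      0.1076   0.02003     7.198 9.7897e-06
  solve Keq expr → x = -0.009845; check Q = 0.001432
Then add 0.012 M of L.
Step 2:
                  X         C         B         L
  Initial    0.1076   0.02003     7.198   0.01201
  Change    0.01799  0.005998  -0.01799    -0.012
  Equil      0.1256   0.02602      7.18 1.4125e-05
  solve Keq expr → x = -0.005998; check Q = 0.001432

Q₀ = 3.0231e+04; Q > K (proceeds reverse)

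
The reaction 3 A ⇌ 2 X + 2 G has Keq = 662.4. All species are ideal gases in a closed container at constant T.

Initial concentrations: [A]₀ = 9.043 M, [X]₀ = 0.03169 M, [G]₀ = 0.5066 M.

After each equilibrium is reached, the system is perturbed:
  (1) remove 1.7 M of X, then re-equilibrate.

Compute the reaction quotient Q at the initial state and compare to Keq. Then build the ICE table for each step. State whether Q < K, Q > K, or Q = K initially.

Q₀ = 3.4853e-07 vs Keq = 662.4 ⇒ Q<K, forward
Step 1:
                   A          X          G
  I            9.043    0.03169     0.5066
  C           -7.918      5.279      5.279
  E            1.125       5.31      5.785
  solve Keq expr → x = 2.639; check Q = 662.4
Then remove 1.7 M of X.
Step 2:
                   A          X          G
  I            1.125       3.61      5.785
  C          -0.2173     0.1448     0.1448
  E            0.908      3.755       5.93
  solve Keq expr → x = 0.07242; check Q = 662.4

Q₀ = 3.4853e-07; Q < K (proceeds forward)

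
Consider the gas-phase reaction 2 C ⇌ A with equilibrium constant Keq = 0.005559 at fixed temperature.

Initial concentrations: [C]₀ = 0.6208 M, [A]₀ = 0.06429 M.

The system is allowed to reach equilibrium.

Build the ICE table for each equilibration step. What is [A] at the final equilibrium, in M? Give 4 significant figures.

Q₀ = 0.1668 vs Keq = 0.005559 ⇒ Q>K, reverse
Step 1:
                    C           A
  I            0.6208     0.06429
  C            0.1224    -0.06122
  E            0.7432    0.003071
  solve Keq expr → x = -0.06122; check Q = 0.005559

[A]_eq = 0.003071 M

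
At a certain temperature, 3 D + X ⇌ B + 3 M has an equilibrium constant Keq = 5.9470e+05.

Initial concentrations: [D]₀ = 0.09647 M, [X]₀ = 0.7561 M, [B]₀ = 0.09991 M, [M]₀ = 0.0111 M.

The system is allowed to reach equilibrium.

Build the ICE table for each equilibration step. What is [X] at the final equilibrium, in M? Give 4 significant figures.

[X]_eq = 0.7242 M

Q₀ = 2.0129e-04 vs Keq = 5.9470e+05 ⇒ Q<K, forward
Step 1:
                  D         X         B         M
  init      0.09647    0.7561   0.09991    0.0111
  Δ        -0.09575  -0.03192   0.03192   0.09575
  eq      7.2010e-04    0.7242    0.1318    0.1068
  solve Keq expr → x = 0.03192; check Q = 5.9470e+05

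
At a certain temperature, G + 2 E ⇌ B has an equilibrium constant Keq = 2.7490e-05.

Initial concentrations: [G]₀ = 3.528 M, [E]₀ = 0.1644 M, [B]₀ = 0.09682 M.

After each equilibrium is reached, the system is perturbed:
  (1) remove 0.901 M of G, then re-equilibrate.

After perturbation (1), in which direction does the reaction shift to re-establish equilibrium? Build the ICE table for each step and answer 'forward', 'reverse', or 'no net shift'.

Q₀ = 1.015 vs Keq = 2.7490e-05 ⇒ Q>K, reverse
Step 1:
                   G          E          B
  init         3.528     0.1644    0.09682
  Δ          0.09681     0.1936   -0.09681
  eq           3.625      0.358 1.2772e-05
  solve Keq expr → x = -0.09681; check Q = 2.7490e-05
Then remove 0.901 M of G.
Step 2:
                   G          E          B
  init         2.724      0.358 1.2772e-05
  Δ       3.1743e-06 6.3487e-06 -3.1743e-06
  eq           2.724      0.358 9.5977e-06
  solve Keq expr → x = -3.1743e-06; check Q = 2.7490e-05

Direction: reverse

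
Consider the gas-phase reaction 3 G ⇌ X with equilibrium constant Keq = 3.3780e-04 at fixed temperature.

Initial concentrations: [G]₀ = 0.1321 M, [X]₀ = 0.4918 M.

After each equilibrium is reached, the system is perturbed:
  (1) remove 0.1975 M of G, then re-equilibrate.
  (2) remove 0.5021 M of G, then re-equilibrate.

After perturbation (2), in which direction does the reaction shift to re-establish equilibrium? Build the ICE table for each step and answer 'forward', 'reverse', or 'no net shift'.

Direction: reverse

Q₀ = 213.3 vs Keq = 3.3780e-04 ⇒ Q>K, reverse
Step 1:
                  G         X
  Initial    0.1321    0.4918
  Change      1.471   -0.4904
  Equil       1.603  0.001392
  solve Keq expr → x = -0.4904; check Q = 3.3780e-04
Then remove 0.1975 M of G.
Step 2:
                  G         X
  Initial     1.406  0.001392
  Change   0.001353 -4.5102e-04
  Equil       1.407 9.4125e-04
  solve Keq expr → x = -4.5102e-04; check Q = 3.3780e-04
Then remove 0.5021 M of G.
Step 3:
                  G         X
  Initial    0.9051 9.4125e-04
  Change   0.002067 -6.8908e-04
  Equil      0.9071 2.5217e-04
  solve Keq expr → x = -6.8908e-04; check Q = 3.3780e-04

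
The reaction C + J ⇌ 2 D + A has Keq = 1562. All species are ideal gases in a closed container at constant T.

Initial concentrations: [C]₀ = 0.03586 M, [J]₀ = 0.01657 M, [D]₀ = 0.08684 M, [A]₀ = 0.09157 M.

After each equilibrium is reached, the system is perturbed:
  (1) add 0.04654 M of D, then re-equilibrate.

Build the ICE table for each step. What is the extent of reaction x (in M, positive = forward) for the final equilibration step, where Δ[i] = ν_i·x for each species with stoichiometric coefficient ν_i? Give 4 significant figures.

x = -4.7273e-05 M

Q₀ = 1.162 vs Keq = 1562 ⇒ Q<K, forward
Step 1:
                   C          J          D          A
  I          0.03586    0.01657    0.08684    0.09157
  C         -0.01652   -0.01652    0.03304    0.01652
  E          0.01934 5.1414e-05     0.1199     0.1081
  solve Keq expr → x = 0.01652; check Q = 1562
Then add 0.04654 M of D.
Step 2:
                   C          J          D          A
  I          0.01934 5.1414e-05     0.1664     0.1081
  C       4.7273e-05 4.7273e-05 -9.4547e-05 -4.7273e-05
  E          0.01939 9.8688e-05     0.1663      0.108
  solve Keq expr → x = -4.7273e-05; check Q = 1562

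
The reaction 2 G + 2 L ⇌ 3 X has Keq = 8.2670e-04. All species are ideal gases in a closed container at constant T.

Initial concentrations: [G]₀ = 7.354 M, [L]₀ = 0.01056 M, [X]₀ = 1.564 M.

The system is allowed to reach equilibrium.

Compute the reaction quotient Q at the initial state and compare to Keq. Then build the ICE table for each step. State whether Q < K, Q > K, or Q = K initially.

Q₀ = 634.4; Q > K (proceeds reverse)

Q₀ = 634.4 vs Keq = 8.2670e-04 ⇒ Q>K, reverse
Step 1:
                  G         L         X
  I           7.354   0.01056     1.564
  C          0.8186    0.8186    -1.228
  E           8.173    0.8292    0.3361
  solve Keq expr → x = -0.4093; check Q = 8.2670e-04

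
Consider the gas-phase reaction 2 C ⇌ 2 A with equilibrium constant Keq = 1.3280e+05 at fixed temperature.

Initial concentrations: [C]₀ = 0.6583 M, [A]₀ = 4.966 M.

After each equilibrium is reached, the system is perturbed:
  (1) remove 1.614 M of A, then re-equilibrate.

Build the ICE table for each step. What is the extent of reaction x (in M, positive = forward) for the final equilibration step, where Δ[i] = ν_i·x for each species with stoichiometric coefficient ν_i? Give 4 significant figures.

Q₀ = 56.91 vs Keq = 1.3280e+05 ⇒ Q<K, forward
Step 1:
                    C           A
  Initial      0.6583       4.966
  Change      -0.6429      0.6429
  Equil       0.01539       5.609
  solve Keq expr → x = 0.3215; check Q = 1.3280e+05
Then remove 1.614 M of A.
Step 2:
                    C           A
  Initial     0.01539       3.995
  Change    -0.004417    0.004417
  Equil       0.01097       3.999
  solve Keq expr → x = 0.002208; check Q = 1.3280e+05

x = 0.002208 M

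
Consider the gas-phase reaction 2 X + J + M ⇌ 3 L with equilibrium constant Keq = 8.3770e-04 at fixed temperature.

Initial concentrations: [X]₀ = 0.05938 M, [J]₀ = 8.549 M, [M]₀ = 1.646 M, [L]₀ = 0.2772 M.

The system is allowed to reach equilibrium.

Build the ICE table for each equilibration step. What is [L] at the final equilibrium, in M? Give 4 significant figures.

[L]_eq = 0.07715 M

Q₀ = 0.4293 vs Keq = 8.3770e-04 ⇒ Q>K, reverse
Step 1:
                  X         J         M         L
  init      0.05938     8.549     1.646    0.2772
  Δ          0.1334   0.06668   0.06668      -0.2
  eq         0.1927     8.616     1.713   0.07715
  solve Keq expr → x = -0.06668; check Q = 8.3770e-04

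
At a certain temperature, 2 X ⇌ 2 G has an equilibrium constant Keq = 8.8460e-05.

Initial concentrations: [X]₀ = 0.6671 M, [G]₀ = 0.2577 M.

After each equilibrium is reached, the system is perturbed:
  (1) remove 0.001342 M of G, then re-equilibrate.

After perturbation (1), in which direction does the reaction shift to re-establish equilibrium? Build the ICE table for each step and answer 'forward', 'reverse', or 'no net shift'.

Q₀ = 0.1492 vs Keq = 8.8460e-05 ⇒ Q>K, reverse
Step 1:
                   X          G
  init        0.6671     0.2577
  Δ           0.2491    -0.2491
  eq          0.9162   0.008617
  solve Keq expr → x = -0.1245; check Q = 8.8460e-05
Then remove 0.001342 M of G.
Step 2:
                   X          G
  init        0.9162   0.007275
  Δ        -0.001329   0.001329
  eq          0.9149   0.008604
  solve Keq expr → x = 6.6475e-04; check Q = 8.8460e-05

Direction: forward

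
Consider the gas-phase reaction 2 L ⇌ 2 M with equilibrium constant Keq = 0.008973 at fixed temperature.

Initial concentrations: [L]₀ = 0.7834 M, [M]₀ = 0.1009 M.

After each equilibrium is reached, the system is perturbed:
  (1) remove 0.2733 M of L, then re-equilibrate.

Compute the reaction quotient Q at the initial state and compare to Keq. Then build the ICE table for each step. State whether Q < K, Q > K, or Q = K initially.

Q₀ = 0.01659 vs Keq = 0.008973 ⇒ Q>K, reverse
Step 1:
                  L         M
  I          0.7834    0.1009
  C         0.02438  -0.02438
  E          0.8078   0.07652
  solve Keq expr → x = -0.01219; check Q = 0.008973
Then remove 0.2733 M of L.
Step 2:
                  L         M
  I          0.5345   0.07652
  C         0.02365  -0.02365
  E          0.5581   0.05287
  solve Keq expr → x = -0.01182; check Q = 0.008973

Q₀ = 0.01659; Q > K (proceeds reverse)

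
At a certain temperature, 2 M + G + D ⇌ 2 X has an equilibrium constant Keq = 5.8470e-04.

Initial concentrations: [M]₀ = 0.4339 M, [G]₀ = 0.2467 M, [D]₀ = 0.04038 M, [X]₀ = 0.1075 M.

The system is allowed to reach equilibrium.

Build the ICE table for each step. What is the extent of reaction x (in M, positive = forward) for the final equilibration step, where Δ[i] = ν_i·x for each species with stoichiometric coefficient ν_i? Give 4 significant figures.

Q₀ = 6.162 vs Keq = 5.8470e-04 ⇒ Q>K, reverse
Step 1:
                   M          G          D          X
  I           0.4339     0.2467    0.04038     0.1075
  C           0.1053    0.05266    0.05266    -0.1053
  E           0.5392     0.2994    0.09304   0.002176
  solve Keq expr → x = -0.05266; check Q = 5.8470e-04

x = -0.05266 M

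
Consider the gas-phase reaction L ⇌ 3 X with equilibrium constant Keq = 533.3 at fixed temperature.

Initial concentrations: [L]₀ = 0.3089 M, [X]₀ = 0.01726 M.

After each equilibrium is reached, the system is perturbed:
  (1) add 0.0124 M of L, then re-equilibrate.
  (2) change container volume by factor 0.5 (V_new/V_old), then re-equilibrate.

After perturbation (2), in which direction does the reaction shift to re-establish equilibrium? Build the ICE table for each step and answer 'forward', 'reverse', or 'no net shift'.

Q₀ = 1.6646e-05 vs Keq = 533.3 ⇒ Q<K, forward
Step 1:
                  L         X
  I          0.3089   0.01726
  C         -0.3073     0.922
  E        0.001554    0.9393
  solve Keq expr → x = 0.3073; check Q = 533.3
Then add 0.0124 M of L.
Step 2:
                  L         X
  I         0.01395    0.9393
  C        -0.01221   0.03663
  E        0.001743    0.9759
  solve Keq expr → x = 0.01221; check Q = 533.3
Then change container volume by factor 0.5 (V_new/V_old).
Step 3:
                  L         X
  I        0.003486     1.952
  C        0.009835   -0.0295
  E         0.01332     1.922
  solve Keq expr → x = -0.009835; check Q = 533.3

Direction: reverse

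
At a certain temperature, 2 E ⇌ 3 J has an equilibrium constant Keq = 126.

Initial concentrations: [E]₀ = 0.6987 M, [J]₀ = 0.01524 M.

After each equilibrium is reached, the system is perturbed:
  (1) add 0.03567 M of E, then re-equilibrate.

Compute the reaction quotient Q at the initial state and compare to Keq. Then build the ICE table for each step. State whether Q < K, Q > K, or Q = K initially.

Q₀ = 7.2506e-06 vs Keq = 126 ⇒ Q<K, forward
Step 1:
                   E          J
  I           0.6987    0.01524
  C          -0.6173      0.926
  E          0.08135     0.9413
  solve Keq expr → x = 0.3087; check Q = 126
Then add 0.03567 M of E.
Step 2:
                   E          J
  I            0.117     0.9413
  C         -0.02981    0.04471
  E          0.08722      0.986
  solve Keq expr → x = 0.0149; check Q = 126

Q₀ = 7.2506e-06; Q < K (proceeds forward)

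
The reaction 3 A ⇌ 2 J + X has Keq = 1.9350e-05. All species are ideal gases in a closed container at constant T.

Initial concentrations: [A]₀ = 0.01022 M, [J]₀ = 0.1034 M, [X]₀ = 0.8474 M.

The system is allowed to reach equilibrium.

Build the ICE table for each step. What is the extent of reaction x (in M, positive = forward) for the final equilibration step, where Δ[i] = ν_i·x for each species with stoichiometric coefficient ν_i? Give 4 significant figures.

Q₀ = 8487 vs Keq = 1.9350e-05 ⇒ Q>K, reverse
Step 1:
                   A          J          X
  I          0.01022     0.1034     0.8474
  C           0.1546    -0.1031   -0.05154
  E           0.1648 3.2996e-04     0.7959
  solve Keq expr → x = -0.05154; check Q = 1.9350e-05

x = -0.05154 M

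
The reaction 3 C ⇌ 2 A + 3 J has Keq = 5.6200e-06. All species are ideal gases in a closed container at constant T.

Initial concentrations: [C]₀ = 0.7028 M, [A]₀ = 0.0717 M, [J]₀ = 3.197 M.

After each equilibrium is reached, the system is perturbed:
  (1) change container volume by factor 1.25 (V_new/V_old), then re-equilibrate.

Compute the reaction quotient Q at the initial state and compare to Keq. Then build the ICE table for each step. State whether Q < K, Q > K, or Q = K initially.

Q₀ = 0.4839; Q > K (proceeds reverse)

Q₀ = 0.4839 vs Keq = 5.6200e-06 ⇒ Q>K, reverse
Step 1:
                  C         A         J
  Initial    0.7028    0.0717     3.197
  Change     0.1071  -0.07138   -0.1071
  Equil      0.8099 3.1811e-04      3.09
  solve Keq expr → x = -0.03569; check Q = 5.6200e-06
Then change container volume by factor 1.25 (V_new/V_old).
Step 2:
                  C         A         J
  Initial    0.6479 2.5448e-04     2.472
  Change  -9.5299e-05 6.3533e-05 9.5299e-05
  Equil      0.6478 3.1802e-04     2.472
  solve Keq expr → x = 3.1766e-05; check Q = 5.6200e-06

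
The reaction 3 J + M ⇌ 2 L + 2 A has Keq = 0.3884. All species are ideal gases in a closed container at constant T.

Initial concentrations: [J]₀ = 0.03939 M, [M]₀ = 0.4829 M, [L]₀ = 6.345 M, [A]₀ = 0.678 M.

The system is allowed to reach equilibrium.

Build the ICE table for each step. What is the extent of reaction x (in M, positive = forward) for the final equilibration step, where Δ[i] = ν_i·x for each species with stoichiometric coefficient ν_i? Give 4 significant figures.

Q₀ = 6.2706e+05 vs Keq = 0.3884 ⇒ Q>K, reverse
Step 1:
                   J          M          L          A
  I          0.03939     0.4829      6.345      0.678
  C           0.8887     0.2962    -0.5925    -0.5925
  E           0.9281     0.7791      5.753    0.08551
  solve Keq expr → x = -0.2962; check Q = 0.3884

x = -0.2962 M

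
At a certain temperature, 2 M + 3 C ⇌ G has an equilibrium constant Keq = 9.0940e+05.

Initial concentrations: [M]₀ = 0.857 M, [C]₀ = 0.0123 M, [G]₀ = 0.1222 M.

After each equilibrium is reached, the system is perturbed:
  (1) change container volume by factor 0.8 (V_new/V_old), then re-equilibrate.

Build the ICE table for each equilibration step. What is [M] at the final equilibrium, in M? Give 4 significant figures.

Q₀ = 8.9412e+04 vs Keq = 9.0940e+05 ⇒ Q<K, forward
Step 1:
                   M          C          G
  Initial      0.857     0.0123     0.1222
  Change    -0.00438   -0.00657    0.00219
  Equil       0.8526    0.00573     0.1244
  solve Keq expr → x = 0.00219; check Q = 9.0940e+05
Then change container volume by factor 0.8 (V_new/V_old).
Step 2:
                   M          C          G
  Initial      1.066   0.007163     0.1555
  Change   -0.001222  -0.001832 6.1076e-04
  Equil        1.065   0.005331     0.1561
  solve Keq expr → x = 6.1076e-04; check Q = 9.0940e+05

[M]_eq = 1.065 M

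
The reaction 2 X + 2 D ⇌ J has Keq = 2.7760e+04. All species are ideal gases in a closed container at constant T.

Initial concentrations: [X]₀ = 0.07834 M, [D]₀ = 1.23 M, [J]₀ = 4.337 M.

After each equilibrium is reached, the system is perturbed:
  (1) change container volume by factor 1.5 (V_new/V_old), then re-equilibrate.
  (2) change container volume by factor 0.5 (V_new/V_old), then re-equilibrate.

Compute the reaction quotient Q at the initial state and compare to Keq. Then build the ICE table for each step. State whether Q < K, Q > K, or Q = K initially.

Q₀ = 467.1 vs Keq = 2.7760e+04 ⇒ Q<K, forward
Step 1:
                   X          D          J
  I          0.07834       1.23      4.337
  C         -0.06755   -0.06755    0.03377
  E          0.01079      1.162      4.371
  solve Keq expr → x = 0.03377; check Q = 2.7760e+04
Then change container volume by factor 1.5 (V_new/V_old).
Step 2:
                   X          D          J
  I         0.007196      0.775      2.914
  C         0.005917   0.005917  -0.002959
  E          0.01311     0.7809      2.911
  solve Keq expr → x = -0.002959; check Q = 2.7760e+04
Then change container volume by factor 0.5 (V_new/V_old).
Step 3:
                   X          D          J
  I          0.02623      1.562      5.822
  C         -0.01685   -0.01685   0.008423
  E          0.00938      1.545       5.83
  solve Keq expr → x = 0.008423; check Q = 2.7760e+04

Q₀ = 467.1; Q < K (proceeds forward)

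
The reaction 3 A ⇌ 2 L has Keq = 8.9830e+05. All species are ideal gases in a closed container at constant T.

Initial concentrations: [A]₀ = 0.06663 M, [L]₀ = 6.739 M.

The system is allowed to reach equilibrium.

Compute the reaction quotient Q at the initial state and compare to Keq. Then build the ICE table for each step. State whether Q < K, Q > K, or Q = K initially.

Q₀ = 1.5353e+05 vs Keq = 8.9830e+05 ⇒ Q<K, forward
Step 1:
                  A         L
  Initial   0.06663     6.739
  Change   -0.02958   0.01972
  Equil     0.03705     6.759
  solve Keq expr → x = 0.009861; check Q = 8.9830e+05

Q₀ = 1.5353e+05; Q < K (proceeds forward)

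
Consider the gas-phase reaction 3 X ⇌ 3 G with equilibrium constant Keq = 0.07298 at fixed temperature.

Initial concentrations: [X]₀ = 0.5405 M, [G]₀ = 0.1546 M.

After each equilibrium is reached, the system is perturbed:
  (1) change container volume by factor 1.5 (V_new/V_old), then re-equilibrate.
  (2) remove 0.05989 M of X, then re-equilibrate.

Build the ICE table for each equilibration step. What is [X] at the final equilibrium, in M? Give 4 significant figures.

[X]_eq = 0.2846 M

Q₀ = 0.0234 vs Keq = 0.07298 ⇒ Q<K, forward
Step 1:
                  X         G
  init       0.5405    0.1546
  Δ        -0.05027   0.05027
  eq         0.4902    0.2049
  solve Keq expr → x = 0.01676; check Q = 0.07298
Then change container volume by factor 1.5 (V_new/V_old).
Step 2:
                  X         G
  init       0.3268    0.1366
  Δ               0         0
  eq         0.3268    0.1366
  solve Keq expr → x = 0; check Q = 0.07298
Then remove 0.05989 M of X.
Step 3:
                  X         G
  init       0.2669    0.1366
  Δ         0.01765  -0.01765
  eq         0.2846    0.1189
  solve Keq expr → x = -0.005884; check Q = 0.07298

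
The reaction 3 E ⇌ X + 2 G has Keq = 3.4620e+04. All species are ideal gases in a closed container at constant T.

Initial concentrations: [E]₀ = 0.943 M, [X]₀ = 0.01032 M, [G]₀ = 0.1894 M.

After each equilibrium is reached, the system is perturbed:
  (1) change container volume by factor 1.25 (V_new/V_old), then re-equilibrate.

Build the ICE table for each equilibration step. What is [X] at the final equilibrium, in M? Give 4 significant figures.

Q₀ = 4.4147e-04 vs Keq = 3.4620e+04 ⇒ Q<K, forward
Step 1:
                   E          X          G
  Initial      0.943    0.01032     0.1894
  Change     -0.9249     0.3083     0.6166
  Equil      0.01815     0.3186      0.806
  solve Keq expr → x = 0.3083; check Q = 3.4620e+04
Then change container volume by factor 1.25 (V_new/V_old).
Step 2:
                   E          X          G
  Initial    0.01452     0.2549     0.6448
  Change           0          0          0
  Equil      0.01452     0.2549     0.6448
  solve Keq expr → x = 0; check Q = 3.4620e+04

[X]_eq = 0.2549 M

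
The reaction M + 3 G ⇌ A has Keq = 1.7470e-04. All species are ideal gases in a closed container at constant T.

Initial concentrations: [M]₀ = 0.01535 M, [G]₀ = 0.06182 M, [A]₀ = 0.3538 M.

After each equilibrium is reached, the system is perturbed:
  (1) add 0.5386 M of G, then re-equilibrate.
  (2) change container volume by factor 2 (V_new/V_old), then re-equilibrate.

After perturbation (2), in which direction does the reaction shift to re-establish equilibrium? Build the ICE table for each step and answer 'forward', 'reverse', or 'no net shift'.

Q₀ = 9.7558e+04 vs Keq = 1.7470e-04 ⇒ Q>K, reverse
Step 1:
                    M           G           A
  Initial     0.01535     0.06182      0.3538
  Change       0.3537       1.061     -0.3537
  Equil        0.3691       1.123  9.1299e-05
  solve Keq expr → x = -0.3537; check Q = 1.7470e-04
Then add 0.5386 M of G.
Step 2:
                    M           G           A
  Initial      0.3691       1.662  9.1299e-05
  Change  -2.0396e-04 -6.1189e-04  2.0396e-04
  Equil        0.3689       1.661  2.9526e-04
  solve Keq expr → x = 2.0396e-04; check Q = 1.7470e-04
Then change container volume by factor 2 (V_new/V_old).
Step 3:
                    M           G           A
  Initial      0.1844      0.8305  1.4763e-04
  Change   1.2914e-04  3.8741e-04 -1.2914e-04
  Equil        0.1846      0.8309  1.8493e-05
  solve Keq expr → x = -1.2914e-04; check Q = 1.7470e-04

Direction: reverse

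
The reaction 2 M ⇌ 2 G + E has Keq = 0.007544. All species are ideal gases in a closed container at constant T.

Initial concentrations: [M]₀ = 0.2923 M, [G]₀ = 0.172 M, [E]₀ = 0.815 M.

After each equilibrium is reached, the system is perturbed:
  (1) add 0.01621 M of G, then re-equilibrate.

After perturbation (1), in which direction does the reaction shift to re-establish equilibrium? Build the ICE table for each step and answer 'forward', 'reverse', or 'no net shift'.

Direction: reverse

Q₀ = 0.2822 vs Keq = 0.007544 ⇒ Q>K, reverse
Step 1:
                  M         G         E
  I          0.2923     0.172     0.815
  C          0.1297   -0.1297  -0.06484
  E           0.422   0.04232    0.7502
  solve Keq expr → x = -0.06484; check Q = 0.007544
Then add 0.01621 M of G.
Step 2:
                  M         G         E
  I           0.422   0.05853    0.7502
  C         0.01454  -0.01454 -0.007269
  E          0.4365   0.04399    0.7429
  solve Keq expr → x = -0.007269; check Q = 0.007544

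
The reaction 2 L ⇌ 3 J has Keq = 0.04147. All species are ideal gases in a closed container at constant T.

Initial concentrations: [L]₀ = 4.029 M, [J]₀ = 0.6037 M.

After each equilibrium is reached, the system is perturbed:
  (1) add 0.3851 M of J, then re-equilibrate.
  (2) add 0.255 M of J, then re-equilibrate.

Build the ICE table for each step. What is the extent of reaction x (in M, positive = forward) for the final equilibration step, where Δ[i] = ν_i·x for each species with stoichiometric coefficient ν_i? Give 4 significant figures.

Q₀ = 0.01355 vs Keq = 0.04147 ⇒ Q<K, forward
Step 1:
                    L           J
  I             4.029      0.6037
  C           -0.1657      0.2485
  E             3.863      0.8522
  solve Keq expr → x = 0.08284; check Q = 0.04147
Then add 0.3851 M of J.
Step 2:
                    L           J
  I             3.863       1.237
  C             0.234      -0.351
  E             4.097      0.8863
  solve Keq expr → x = -0.117; check Q = 0.04147
Then add 0.255 M of J.
Step 3:
                    L           J
  I             4.097       1.141
  C            0.1552     -0.2328
  E             4.253      0.9085
  solve Keq expr → x = -0.07759; check Q = 0.04147

x = -0.07759 M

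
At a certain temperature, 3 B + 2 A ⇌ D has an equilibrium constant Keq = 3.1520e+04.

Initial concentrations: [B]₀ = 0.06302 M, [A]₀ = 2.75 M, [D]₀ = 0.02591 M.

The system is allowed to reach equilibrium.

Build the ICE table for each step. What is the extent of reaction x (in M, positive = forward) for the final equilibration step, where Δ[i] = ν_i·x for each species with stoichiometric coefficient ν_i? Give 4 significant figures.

Q₀ = 13.69 vs Keq = 3.1520e+04 ⇒ Q<K, forward
Step 1:
                    B           A           D
  init        0.06302        2.75     0.02591
  Δ          -0.05723    -0.03815     0.01908
  eq          0.00579       2.712     0.04499
  solve Keq expr → x = 0.01908; check Q = 3.1520e+04

x = 0.01908 M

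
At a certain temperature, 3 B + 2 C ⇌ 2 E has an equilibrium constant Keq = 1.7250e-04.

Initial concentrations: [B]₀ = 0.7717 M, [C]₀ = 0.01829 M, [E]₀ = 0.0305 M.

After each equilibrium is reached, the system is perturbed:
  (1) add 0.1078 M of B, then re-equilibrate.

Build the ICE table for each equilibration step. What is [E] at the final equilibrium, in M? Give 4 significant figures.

Q₀ = 6.051 vs Keq = 1.7250e-04 ⇒ Q>K, reverse
Step 1:
                    B           C           E
  init         0.7717     0.01829      0.0305
  Δ           0.04505     0.03003    -0.03003
  eq           0.8167     0.04832  4.6845e-04
  solve Keq expr → x = -0.01502; check Q = 1.7250e-04
Then add 0.1078 M of B.
Step 2:
                    B           C           E
  init         0.9245     0.04832  4.6845e-04
  Δ       -1.4176e-04 -9.4508e-05  9.4508e-05
  eq           0.9244     0.04823  5.6296e-04
  solve Keq expr → x = 4.7254e-05; check Q = 1.7250e-04

[E]_eq = 5.6296e-04 M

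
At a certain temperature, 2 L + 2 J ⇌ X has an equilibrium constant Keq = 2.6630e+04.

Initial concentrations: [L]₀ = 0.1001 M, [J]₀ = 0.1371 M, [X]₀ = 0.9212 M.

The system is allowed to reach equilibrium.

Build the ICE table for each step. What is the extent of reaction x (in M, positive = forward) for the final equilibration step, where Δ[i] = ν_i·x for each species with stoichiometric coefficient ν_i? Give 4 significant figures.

Q₀ = 4891 vs Keq = 2.6630e+04 ⇒ Q<K, forward
Step 1:
                  L         J         X
  I          0.1001    0.1371    0.9212
  C        -0.03931  -0.03931   0.01966
  E         0.06079   0.09779    0.9409
  solve Keq expr → x = 0.01966; check Q = 2.6630e+04

x = 0.01966 M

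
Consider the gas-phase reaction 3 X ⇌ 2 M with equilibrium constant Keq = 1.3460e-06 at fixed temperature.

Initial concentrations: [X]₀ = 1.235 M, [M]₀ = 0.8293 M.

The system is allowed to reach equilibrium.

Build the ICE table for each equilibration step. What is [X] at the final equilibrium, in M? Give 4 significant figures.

Q₀ = 0.3651 vs Keq = 1.3460e-06 ⇒ Q>K, reverse
Step 1:
                    X           M
  init          1.235      0.8293
  Δ             1.237     -0.8248
  eq            2.472     0.00451
  solve Keq expr → x = -0.4124; check Q = 1.3460e-06

[X]_eq = 2.472 M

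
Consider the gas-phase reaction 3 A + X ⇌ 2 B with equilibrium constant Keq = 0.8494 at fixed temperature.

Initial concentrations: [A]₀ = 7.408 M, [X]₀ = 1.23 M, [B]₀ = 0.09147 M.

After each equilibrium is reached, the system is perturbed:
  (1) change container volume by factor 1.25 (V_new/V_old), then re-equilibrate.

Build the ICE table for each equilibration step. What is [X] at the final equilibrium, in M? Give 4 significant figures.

[X]_eq = 0.1088 M

Q₀ = 1.6732e-05 vs Keq = 0.8494 ⇒ Q<K, forward
Step 1:
                   A          X          B
  Initial      7.408       1.23    0.09147
  Change      -3.389      -1.13      2.259
  Equil        4.019     0.1003      2.351
  solve Keq expr → x = 1.13; check Q = 0.8494
Then change container volume by factor 1.25 (V_new/V_old).
Step 2:
                   A          X          B
  Initial      3.215     0.0802      1.881
  Change     0.08591    0.02864   -0.05727
  Equil        3.301     0.1088      1.823
  solve Keq expr → x = -0.02864; check Q = 0.8494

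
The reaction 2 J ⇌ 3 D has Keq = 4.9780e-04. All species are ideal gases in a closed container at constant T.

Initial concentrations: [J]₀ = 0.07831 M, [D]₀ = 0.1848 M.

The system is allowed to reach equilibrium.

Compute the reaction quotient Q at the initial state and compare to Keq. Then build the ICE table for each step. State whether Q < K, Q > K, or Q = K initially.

Q₀ = 1.029 vs Keq = 4.9780e-04 ⇒ Q>K, reverse
Step 1:
                  J         D
  Initial   0.07831    0.1848
  Change     0.1061   -0.1591
  Equil      0.1844   0.02568
  solve Keq expr → x = -0.05304; check Q = 4.9780e-04

Q₀ = 1.029; Q > K (proceeds reverse)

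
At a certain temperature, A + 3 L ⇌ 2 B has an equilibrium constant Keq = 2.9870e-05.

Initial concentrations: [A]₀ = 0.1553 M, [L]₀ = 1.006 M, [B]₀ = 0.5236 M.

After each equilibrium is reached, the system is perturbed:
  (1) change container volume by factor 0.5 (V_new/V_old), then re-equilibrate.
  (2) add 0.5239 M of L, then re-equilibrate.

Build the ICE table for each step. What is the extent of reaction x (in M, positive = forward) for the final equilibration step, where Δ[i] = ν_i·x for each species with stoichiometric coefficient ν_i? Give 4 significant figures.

x = 0.003656 M

Q₀ = 1.734 vs Keq = 2.9870e-05 ⇒ Q>K, reverse
Step 1:
                    A           L           B
  Initial      0.1553       1.006      0.5236
  Change       0.2576      0.7729     -0.5153
  Equil        0.4129       1.779    0.008333
  solve Keq expr → x = -0.2576; check Q = 2.9870e-05
Then change container volume by factor 0.5 (V_new/V_old).
Step 2:
                    A           L           B
  Initial      0.8259       3.558     0.01667
  Change    -0.008082    -0.02425     0.01616
  Equil        0.8178       3.534     0.03283
  solve Keq expr → x = 0.008082; check Q = 2.9870e-05
Then add 0.5239 M of L.
Step 3:
                    A           L           B
  Initial      0.8178       4.057     0.03283
  Change    -0.003656    -0.01097    0.007312
  Equil        0.8141       4.046     0.04014
  solve Keq expr → x = 0.003656; check Q = 2.9870e-05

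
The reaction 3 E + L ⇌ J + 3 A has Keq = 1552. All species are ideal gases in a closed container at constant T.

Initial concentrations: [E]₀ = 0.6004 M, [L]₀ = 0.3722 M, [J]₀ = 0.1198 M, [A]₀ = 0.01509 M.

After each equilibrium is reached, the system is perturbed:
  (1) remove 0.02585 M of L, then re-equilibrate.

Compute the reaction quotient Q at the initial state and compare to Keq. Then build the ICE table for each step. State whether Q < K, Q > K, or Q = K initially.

Q₀ = 5.1101e-06; Q < K (proceeds forward)

Q₀ = 5.1101e-06 vs Keq = 1552 ⇒ Q<K, forward
Step 1:
                  E         L         J         A
  Initial    0.6004    0.3722    0.1198   0.01509
  Change    -0.5442   -0.1814    0.1814    0.5442
  Equil     0.05624    0.1908    0.3012    0.5592
  solve Keq expr → x = 0.1814; check Q = 1552
Then remove 0.02585 M of L.
Step 2:
                  E         L         J         A
  Initial   0.05624     0.165    0.3012    0.5592
  Change   0.002397 7.9893e-04 -7.9893e-04 -0.002397
  Equil     0.05864    0.1658    0.3004    0.5569
  solve Keq expr → x = -7.9893e-04; check Q = 1552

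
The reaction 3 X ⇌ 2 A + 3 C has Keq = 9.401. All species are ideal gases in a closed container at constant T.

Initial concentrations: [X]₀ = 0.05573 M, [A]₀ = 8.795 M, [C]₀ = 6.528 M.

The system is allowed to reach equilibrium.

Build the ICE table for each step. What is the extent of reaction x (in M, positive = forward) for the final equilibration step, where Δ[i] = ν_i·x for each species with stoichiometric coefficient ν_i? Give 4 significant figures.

Q₀ = 1.2432e+08 vs Keq = 9.401 ⇒ Q>K, reverse
Step 1:
                  X         A         C
  Initial   0.05573     8.795     6.528
  Change      3.985    -2.656    -3.985
  Equil        4.04     6.139     2.543
  solve Keq expr → x = -1.328; check Q = 9.401

x = -1.328 M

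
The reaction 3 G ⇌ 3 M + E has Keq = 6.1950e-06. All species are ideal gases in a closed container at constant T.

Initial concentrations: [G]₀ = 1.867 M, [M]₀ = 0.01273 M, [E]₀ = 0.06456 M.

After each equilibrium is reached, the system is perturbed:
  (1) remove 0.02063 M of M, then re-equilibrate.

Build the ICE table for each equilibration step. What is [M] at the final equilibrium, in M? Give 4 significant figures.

[M]_eq = 0.07281 M

Q₀ = 2.0465e-08 vs Keq = 6.1950e-06 ⇒ Q<K, forward
Step 1:
                   G          M          E
  init         1.867    0.01273    0.06456
  Δ         -0.06253    0.06253    0.02084
  eq           1.804    0.07526     0.0854
  solve Keq expr → x = 0.02084; check Q = 6.1950e-06
Then remove 0.02063 M of M.
Step 2:
                   G          M          E
  init         1.804    0.05463     0.0854
  Δ         -0.01819    0.01819   0.006063
  eq           1.786    0.07281    0.09146
  solve Keq expr → x = 0.006063; check Q = 6.1950e-06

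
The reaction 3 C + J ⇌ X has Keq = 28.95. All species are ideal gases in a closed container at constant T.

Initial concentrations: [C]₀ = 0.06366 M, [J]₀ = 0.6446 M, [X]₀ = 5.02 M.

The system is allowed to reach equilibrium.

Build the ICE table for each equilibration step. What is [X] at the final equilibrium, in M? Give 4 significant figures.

Q₀ = 3.0187e+04 vs Keq = 28.95 ⇒ Q>K, reverse
Step 1:
                  C         J         X
  Initial   0.06366    0.6446      5.02
  Change     0.5252    0.1751   -0.1751
  Equil      0.5888    0.8197     4.845
  solve Keq expr → x = -0.1751; check Q = 28.95

[X]_eq = 4.845 M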